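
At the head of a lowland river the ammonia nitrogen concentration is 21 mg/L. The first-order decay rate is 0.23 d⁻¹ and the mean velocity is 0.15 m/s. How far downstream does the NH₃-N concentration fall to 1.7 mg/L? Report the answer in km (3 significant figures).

142 km

From C = C₀·e^(−kt), t = ln(C₀/C)/k = ln(21/1.7)/0.23 = 2.514/0.23 = 10.93 d.
Distance = v·t = 0.15 m/s × 9.443e+05 s = 1.417e+05 m = 141.7 km.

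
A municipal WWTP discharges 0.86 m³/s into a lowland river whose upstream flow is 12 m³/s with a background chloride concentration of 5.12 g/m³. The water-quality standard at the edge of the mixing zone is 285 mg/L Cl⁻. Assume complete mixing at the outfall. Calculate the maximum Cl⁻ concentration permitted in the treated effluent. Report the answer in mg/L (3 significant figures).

Mass balance: 285·12.86 = 0.86·Cₑ + 12·5.12.
Cₑ = (3665 − 61.44) / 0.86 = 4190 mg/L.

4190 mg/L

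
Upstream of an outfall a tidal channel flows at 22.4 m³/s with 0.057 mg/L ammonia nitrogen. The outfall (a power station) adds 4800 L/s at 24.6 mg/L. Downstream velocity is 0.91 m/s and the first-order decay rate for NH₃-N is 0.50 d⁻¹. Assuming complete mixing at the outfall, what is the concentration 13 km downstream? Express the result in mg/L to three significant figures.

4800 L/s = 4.8 m³/s.
After complete mixing, C₀ = (4.8·24.6 + 22.4·0.057) / 27.2 = 4.388 mg/L.
Travel time t = 1.3e+04 m / 0.91 m/s = 1.429e+04 s = 0.1653 d.
C = 4.388·exp(−0.50·0.1653) = 4.388·0.9207 = 4.04 mg/L.

4.04 mg/L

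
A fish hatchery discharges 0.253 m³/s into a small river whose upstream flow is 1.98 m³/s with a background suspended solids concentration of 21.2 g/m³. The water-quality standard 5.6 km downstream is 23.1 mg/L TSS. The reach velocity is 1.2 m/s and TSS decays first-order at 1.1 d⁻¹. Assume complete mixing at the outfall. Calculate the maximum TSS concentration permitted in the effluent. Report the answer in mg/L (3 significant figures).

50.5 mg/L

Travel time to the compliance point: t = 5600/1.2 = 4667 s = 0.05401 d; decay factor exp(−1.1·0.05401) = 0.9423.
So the concentration just after mixing may be at most 23.1/0.9423 = 24.51 mg/L.
Mass balance: 24.51·2.233 = 0.253·Cₑ + 1.98·21.2.
Cₑ = (54.74 − 41.98) / 0.253 = 50.45 mg/L.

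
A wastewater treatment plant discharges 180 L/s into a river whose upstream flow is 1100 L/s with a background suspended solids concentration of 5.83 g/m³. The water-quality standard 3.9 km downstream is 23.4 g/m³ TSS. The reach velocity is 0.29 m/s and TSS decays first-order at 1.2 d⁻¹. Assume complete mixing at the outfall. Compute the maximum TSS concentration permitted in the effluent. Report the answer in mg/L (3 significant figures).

180 L/s = 0.18 m³/s.
1100 L/s = 1.1 m³/s.
Travel time to the compliance point: t = 3900/0.29 = 1.345e+04 s = 0.1557 d; decay factor exp(−1.2·0.1557) = 0.8296.
So the concentration just after mixing may be at most 23.4/0.8296 = 28.21 mg/L.
Mass balance: 28.21·1.28 = 0.18·Cₑ + 1.1·5.83.
Cₑ = (36.1 − 6.413) / 0.18 = 164.9 mg/L.

165 mg/L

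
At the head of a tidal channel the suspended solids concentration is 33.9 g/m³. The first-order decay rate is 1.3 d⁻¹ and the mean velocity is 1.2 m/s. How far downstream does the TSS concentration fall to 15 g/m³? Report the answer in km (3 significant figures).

65.0 km

From C = C₀·e^(−kt), t = ln(C₀/C)/k = ln(33.9/15)/1.3 = 0.8154/1.3 = 0.6272 d.
Distance = v·t = 1.2 m/s × 5.419e+04 s = 6.503e+04 m = 65.03 km.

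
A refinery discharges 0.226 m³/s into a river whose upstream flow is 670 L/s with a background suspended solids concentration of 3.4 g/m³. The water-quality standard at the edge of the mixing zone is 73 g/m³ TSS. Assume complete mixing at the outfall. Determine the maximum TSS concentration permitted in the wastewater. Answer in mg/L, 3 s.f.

670 L/s = 0.67 m³/s.
Mass balance: 73·0.896 = 0.226·Cₑ + 0.67·3.4.
Cₑ = (65.41 − 2.278) / 0.226 = 279.3 mg/L.

279 mg/L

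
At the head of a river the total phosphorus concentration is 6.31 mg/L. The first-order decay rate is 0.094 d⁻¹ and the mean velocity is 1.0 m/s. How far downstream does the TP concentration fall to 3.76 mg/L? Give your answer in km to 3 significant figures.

From C = C₀·e^(−kt), t = ln(C₀/C)/k = ln(6.31/3.76)/0.094 = 0.5177/0.094 = 5.508 d.
Distance = v·t = 1.0 m/s × 4.759e+05 s = 4.759e+05 m = 475.9 km.

476 km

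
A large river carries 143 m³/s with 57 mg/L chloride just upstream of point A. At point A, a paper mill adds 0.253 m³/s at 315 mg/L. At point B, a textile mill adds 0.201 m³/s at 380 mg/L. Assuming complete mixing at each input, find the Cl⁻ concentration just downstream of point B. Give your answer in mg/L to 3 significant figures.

After input A: C = (143·57 + 0.253·315) / 143.3 = 57.46 mg/L.
After input B: C = (143.3·57.46 + 0.201·380) / 143.5 = 57.91 mg/L.

57.9 mg/L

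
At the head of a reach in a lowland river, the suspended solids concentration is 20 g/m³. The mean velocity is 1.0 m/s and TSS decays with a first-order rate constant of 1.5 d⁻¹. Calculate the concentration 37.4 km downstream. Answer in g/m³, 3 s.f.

Travel time t = 37.4 km / 1.0 m/s = 3.74e+04/1.0 = 3.74e+04 s = 0.4329 d.
First-order decay: C = 20·exp(−1.5·0.4329) = 20·0.5224 = 10.45 g/m³.

10.4 g/m³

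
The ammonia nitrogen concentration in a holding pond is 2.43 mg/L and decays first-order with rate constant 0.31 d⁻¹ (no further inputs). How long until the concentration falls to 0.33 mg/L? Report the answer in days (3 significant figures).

t = ln(C₀/C)/k = ln(2.43/0.33)/0.31 = 1.997/0.31 = 6.44 d.

6.44 d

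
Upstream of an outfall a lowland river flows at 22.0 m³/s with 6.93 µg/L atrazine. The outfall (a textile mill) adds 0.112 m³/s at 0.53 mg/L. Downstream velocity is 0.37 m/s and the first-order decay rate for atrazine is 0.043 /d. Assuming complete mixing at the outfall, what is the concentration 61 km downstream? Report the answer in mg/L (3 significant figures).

0.00882 mg/L

6.93 µg/L = 0.00693 mg/L.
After complete mixing, C₀ = (0.112·0.53 + 22·0.00693) / 22.11 = 0.009579 mg/L.
Travel time t = 6.1e+04 m / 0.37 m/s = 1.649e+05 s = 1.908 d.
C = 0.009579·exp(−0.043·1.908) = 0.009579·0.9212 = 0.008825 mg/L.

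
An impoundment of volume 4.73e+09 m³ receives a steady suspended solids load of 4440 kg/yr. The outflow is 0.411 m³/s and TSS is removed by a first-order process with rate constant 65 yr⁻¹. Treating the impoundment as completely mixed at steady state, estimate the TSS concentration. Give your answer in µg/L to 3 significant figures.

0.0144 µg/L

Outflow Q = 0.411 m³/s × 3.156e+07 s/yr = 1.297e+07 m³/yr.
Steady-state CSTR mass balance: W = Q·C + k·V·C, so C = W/(Q + kV).
Q + kV = 1.297e+07 + 65·4.73e+09 = 3.075e+11 m³/yr.
C = 4440/3.075e+11 = 1.444e-08 kg/m³ = 1.444e-05 mg/L = 0.01444 µg/L.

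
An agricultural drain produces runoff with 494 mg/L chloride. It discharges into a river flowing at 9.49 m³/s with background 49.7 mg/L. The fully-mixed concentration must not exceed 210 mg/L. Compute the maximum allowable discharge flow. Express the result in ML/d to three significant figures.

Mass balance at complete mixing: C_std·(Q_w + Q_r) = Q_w·C_e + Q_r·C_b.
Rearranging, Q_w = Q_r·(C_std − C_b)/(C_e − C_std) = 9.49·(210 − 49.7) / (494 − 210) = 5.357 m³/s.
= 462.8 ML/d.

463 ML/d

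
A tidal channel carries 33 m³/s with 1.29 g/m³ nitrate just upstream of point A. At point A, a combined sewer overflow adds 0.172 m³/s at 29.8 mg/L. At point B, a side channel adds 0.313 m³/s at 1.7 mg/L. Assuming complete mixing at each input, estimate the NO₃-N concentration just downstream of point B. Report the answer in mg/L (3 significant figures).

1.44 mg/L

After input A: C = (33·1.29 + 0.172·29.8) / 33.17 = 1.438 mg/L.
After input B: C = (33.17·1.438 + 0.313·1.7) / 33.48 = 1.44 mg/L.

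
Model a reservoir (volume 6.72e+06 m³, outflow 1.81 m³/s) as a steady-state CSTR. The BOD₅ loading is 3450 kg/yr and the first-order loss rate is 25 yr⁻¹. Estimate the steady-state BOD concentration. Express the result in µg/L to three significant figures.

15.3 µg/L

Outflow Q = 1.81 m³/s × 3.156e+07 s/yr = 5.712e+07 m³/yr.
Steady-state CSTR mass balance: W = Q·C + k·V·C, so C = W/(Q + kV).
Q + kV = 5.712e+07 + 25·6.72e+06 = 2.251e+08 m³/yr.
C = 3450/2.251e+08 = 1.533e-05 kg/m³ = 0.01533 mg/L = 15.33 µg/L.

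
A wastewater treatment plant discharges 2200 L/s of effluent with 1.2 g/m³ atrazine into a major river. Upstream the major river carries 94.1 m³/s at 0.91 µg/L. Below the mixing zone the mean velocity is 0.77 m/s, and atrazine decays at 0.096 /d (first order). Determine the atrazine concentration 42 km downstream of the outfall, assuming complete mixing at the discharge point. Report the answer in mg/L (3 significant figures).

2200 L/s = 2.2 m³/s.
0.91 µg/L = 0.00091 mg/L.
After complete mixing, C₀ = (2.2·1.2 + 94.1·0.00091) / 96.3 = 0.0283 mg/L.
Travel time t = 4.2e+04 m / 0.77 m/s = 5.455e+04 s = 0.6313 d.
C = 0.0283·exp(−0.096·0.6313) = 0.0283·0.9412 = 0.02664 mg/L.

0.0266 mg/L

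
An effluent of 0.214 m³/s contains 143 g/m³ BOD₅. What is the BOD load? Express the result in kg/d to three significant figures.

Mass flux = Q·C = 0.214 m³/s × 143 g/m³ = 30.6 g/s.
= 30.6 g/s × 86.4 = 2644 kg/d.

2640 kg/d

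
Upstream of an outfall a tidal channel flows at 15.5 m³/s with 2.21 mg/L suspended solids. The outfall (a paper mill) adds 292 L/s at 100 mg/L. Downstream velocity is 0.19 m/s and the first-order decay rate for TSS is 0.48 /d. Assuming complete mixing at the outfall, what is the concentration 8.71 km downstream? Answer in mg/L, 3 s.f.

3.11 mg/L

292 L/s = 0.292 m³/s.
After complete mixing, C₀ = (0.292·100 + 15.5·2.21) / 15.79 = 4.018 mg/L.
Travel time t = 8710 m / 0.19 m/s = 4.584e+04 s = 0.5306 d.
C = 4.018·exp(−0.48·0.5306) = 4.018·0.7752 = 3.115 mg/L.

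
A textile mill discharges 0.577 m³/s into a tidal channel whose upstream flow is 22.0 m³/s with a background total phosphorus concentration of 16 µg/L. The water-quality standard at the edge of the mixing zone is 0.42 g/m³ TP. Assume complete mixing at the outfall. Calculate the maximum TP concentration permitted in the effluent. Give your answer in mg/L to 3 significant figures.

16 µg/L = 0.016 mg/L.
Mass balance: 0.42·22.58 = 0.577·Cₑ + 22·0.016.
Cₑ = (9.482 − 0.352) / 0.577 = 15.82 mg/L.

15.8 mg/L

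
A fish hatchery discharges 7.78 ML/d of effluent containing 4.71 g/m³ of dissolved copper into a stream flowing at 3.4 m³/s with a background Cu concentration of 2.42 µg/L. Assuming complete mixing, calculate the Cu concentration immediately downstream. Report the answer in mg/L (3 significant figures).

7.78 ML/d = 0.09005 m³/s.
2.42 µg/L = 0.00242 mg/L.
Conservation of mass across the mixing zone: C = (0.09005·4.71 + 3.4·0.00242) / (0.09005 + 3.4) = 0.4323/3.49 = 0.1239 mg/L.

0.124 mg/L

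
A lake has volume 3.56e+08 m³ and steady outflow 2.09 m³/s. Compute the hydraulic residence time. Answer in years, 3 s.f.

Q = 2.09 m³/s × 3.156e+07 s/yr = 6.596e+07 m³/yr.
Hydraulic residence time τ = V/Q = 3.56e+08/6.596e+07 = 5.398 yr.

5.40 yr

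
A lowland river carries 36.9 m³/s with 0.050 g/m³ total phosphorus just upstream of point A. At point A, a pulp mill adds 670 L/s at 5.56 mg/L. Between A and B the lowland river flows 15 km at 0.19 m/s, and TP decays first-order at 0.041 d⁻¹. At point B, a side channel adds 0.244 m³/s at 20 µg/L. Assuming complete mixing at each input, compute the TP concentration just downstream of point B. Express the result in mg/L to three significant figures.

0.142 mg/L

670 L/s = 0.67 m³/s.
After input A: C = (36.9·0.05 + 0.67·5.56) / 37.57 = 0.1483 mg/L.
Over the 15 km reach to input B (t = 7.895e+04 s = 0.9137 d), decay gives C = 0.1483·exp(−0.041·0.9137) = 0.1428 mg/L.
20 µg/L = 0.02 mg/L.
After input B: C = (37.57·0.1428 + 0.244·0.02) / 37.81 = 0.142 mg/L.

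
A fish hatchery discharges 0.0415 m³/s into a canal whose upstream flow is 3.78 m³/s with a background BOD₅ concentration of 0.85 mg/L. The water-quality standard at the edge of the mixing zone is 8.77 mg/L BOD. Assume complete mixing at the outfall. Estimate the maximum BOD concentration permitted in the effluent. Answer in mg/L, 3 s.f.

730 mg/L

Mass balance: 8.77·3.821 = 0.0415·Cₑ + 3.78·0.85.
Cₑ = (33.51 − 3.213) / 0.0415 = 730.2 mg/L.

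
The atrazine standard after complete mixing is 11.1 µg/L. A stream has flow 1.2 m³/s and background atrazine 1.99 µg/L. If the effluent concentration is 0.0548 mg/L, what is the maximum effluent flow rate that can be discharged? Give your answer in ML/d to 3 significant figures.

21.6 ML/d

1.99 µg/L = 0.00199 mg/L.
11.1 µg/L = 0.0111 mg/L.
Mass balance at complete mixing: C_std·(Q_w + Q_r) = Q_w·C_e + Q_r·C_b.
Rearranging, Q_w = Q_r·(C_std − C_b)/(C_e − C_std) = 1.2·(0.0111 − 0.00199) / (0.0548 − 0.0111) = 0.2502 m³/s.
= 21.61 ML/d.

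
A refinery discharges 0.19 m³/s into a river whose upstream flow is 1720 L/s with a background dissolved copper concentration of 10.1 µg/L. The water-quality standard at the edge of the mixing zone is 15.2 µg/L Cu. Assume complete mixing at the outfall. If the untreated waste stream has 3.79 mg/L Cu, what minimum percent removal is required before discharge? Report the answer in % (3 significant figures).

98.4 %

1720 L/s = 1.72 m³/s.
10.1 µg/L = 0.0101 mg/L.
15.2 µg/L = 0.0152 mg/L.
Mass balance: 0.0152·1.91 = 0.19·Cₑ + 1.72·0.0101.
Cₑ = (0.02903 − 0.01737) / 0.19 = 0.06137 mg/L.
Required removal = 1 − 0.06137/3.79 = 98.38 %.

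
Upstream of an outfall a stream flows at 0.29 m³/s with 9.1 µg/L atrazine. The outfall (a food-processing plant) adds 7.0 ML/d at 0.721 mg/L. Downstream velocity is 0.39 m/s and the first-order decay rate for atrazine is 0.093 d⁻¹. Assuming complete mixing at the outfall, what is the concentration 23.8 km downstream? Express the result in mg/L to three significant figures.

0.154 mg/L

7.0 ML/d = 0.08102 m³/s.
9.1 µg/L = 0.0091 mg/L.
After complete mixing, C₀ = (0.08102·0.721 + 0.29·0.0091) / 0.371 = 0.1646 mg/L.
Travel time t = 2.38e+04 m / 0.39 m/s = 6.103e+04 s = 0.7063 d.
C = 0.1646·exp(−0.093·0.7063) = 0.1646·0.9364 = 0.1541 mg/L.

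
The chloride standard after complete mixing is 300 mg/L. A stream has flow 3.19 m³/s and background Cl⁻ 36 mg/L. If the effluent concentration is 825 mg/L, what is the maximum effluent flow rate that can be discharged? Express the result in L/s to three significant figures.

Mass balance at complete mixing: C_std·(Q_w + Q_r) = Q_w·C_e + Q_r·C_b.
Rearranging, Q_w = Q_r·(C_std − C_b)/(C_e − C_std) = 3.19·(300 − 36) / (825 − 300) = 1.604 m³/s.
= 1604 L/s.

1600 L/s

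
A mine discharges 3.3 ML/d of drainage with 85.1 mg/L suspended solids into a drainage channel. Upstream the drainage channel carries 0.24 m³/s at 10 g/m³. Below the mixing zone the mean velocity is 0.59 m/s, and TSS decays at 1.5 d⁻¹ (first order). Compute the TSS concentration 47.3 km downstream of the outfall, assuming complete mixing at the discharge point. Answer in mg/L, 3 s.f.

5.05 mg/L

3.3 ML/d = 0.03819 m³/s.
After complete mixing, C₀ = (0.03819·85.1 + 0.24·10) / 0.2782 = 20.31 mg/L.
Travel time t = 4.73e+04 m / 0.59 m/s = 8.017e+04 s = 0.9279 d.
C = 20.31·exp(−1.5·0.9279) = 20.31·0.2486 = 5.05 mg/L.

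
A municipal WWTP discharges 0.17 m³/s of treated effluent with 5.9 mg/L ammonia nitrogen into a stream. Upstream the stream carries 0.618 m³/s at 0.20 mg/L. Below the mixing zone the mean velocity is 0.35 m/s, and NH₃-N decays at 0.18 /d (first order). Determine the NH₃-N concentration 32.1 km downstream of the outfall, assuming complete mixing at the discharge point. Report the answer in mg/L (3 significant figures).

After complete mixing, C₀ = (0.17·5.9 + 0.618·0.2) / 0.788 = 1.43 mg/L.
Travel time t = 3.21e+04 m / 0.35 m/s = 9.171e+04 s = 1.062 d.
C = 1.43·exp(−0.18·1.062) = 1.43·0.8261 = 1.181 mg/L.

1.18 mg/L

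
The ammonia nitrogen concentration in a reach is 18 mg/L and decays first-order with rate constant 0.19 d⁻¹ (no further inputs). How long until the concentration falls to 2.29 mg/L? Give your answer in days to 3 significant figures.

t = ln(C₀/C)/k = ln(18/2.29)/0.19 = 2.062/0.19 = 10.85 d.

10.9 d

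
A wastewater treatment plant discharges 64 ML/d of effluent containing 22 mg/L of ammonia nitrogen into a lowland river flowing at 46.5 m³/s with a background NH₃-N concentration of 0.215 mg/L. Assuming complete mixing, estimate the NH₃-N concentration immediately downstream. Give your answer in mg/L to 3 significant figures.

64 ML/d = 0.7407 m³/s.
Conservation of mass across the mixing zone: C = (0.7407·22 + 46.5·0.215) / (0.7407 + 46.5) = 26.29/47.24 = 0.5566 mg/L.

0.557 mg/L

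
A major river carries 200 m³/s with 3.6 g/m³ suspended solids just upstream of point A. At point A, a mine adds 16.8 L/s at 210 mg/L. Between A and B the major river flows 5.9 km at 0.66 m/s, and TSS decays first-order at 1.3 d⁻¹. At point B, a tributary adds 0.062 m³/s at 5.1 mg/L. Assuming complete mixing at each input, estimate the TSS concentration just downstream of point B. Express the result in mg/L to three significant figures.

16.8 L/s = 0.0168 m³/s.
After input A: C = (200·3.6 + 0.0168·210) / 200 = 3.617 mg/L.
Over the 5.9 km reach to input B (t = 8939 s = 0.1035 d), decay gives C = 3.617·exp(−1.3·0.1035) = 3.162 mg/L.
After input B: C = (200·3.162 + 0.062·5.1) / 200.1 = 3.163 mg/L.

3.16 mg/L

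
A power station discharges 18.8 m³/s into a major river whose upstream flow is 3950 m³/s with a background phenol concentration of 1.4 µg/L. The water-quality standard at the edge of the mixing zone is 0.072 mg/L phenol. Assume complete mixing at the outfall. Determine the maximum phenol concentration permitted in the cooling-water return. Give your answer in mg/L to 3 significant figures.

14.9 mg/L

1.4 µg/L = 0.0014 mg/L.
Mass balance: 0.072·3969 = 18.8·Cₑ + 3950·0.0014.
Cₑ = (285.8 − 5.53) / 18.8 = 14.91 mg/L.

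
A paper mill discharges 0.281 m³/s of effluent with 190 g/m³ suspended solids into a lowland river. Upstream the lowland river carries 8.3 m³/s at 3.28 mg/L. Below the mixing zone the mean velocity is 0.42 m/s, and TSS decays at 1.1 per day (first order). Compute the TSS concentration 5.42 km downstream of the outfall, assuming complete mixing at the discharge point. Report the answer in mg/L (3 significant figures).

After complete mixing, C₀ = (0.281·190 + 8.3·3.28) / 8.581 = 9.394 mg/L.
Travel time t = 5420 m / 0.42 m/s = 1.29e+04 s = 0.1494 d.
C = 9.394·exp(−1.1·0.1494) = 9.394·0.8485 = 7.971 mg/L.

7.97 mg/L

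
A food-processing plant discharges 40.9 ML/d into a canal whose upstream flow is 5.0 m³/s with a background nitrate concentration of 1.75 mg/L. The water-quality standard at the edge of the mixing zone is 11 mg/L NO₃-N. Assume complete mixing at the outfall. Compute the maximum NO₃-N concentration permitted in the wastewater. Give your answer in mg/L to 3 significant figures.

109 mg/L

40.9 ML/d = 0.4734 m³/s.
Mass balance: 11·5.473 = 0.4734·Cₑ + 5·1.75.
Cₑ = (60.21 − 8.75) / 0.4734 = 108.7 mg/L.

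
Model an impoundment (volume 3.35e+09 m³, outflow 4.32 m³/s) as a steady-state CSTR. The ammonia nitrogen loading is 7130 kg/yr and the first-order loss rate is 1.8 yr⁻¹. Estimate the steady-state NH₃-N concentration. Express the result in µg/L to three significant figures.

Outflow Q = 4.32 m³/s × 3.156e+07 s/yr = 1.363e+08 m³/yr.
Steady-state CSTR mass balance: W = Q·C + k·V·C, so C = W/(Q + kV).
Q + kV = 1.363e+08 + 1.8·3.35e+09 = 6.166e+09 m³/yr.
C = 7130/6.166e+09 = 1.156e-06 kg/m³ = 0.001156 mg/L = 1.156 µg/L.

1.16 µg/L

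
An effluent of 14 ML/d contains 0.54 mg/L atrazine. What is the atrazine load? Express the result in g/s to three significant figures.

14 ML/d = 0.162 m³/s.
Mass flux = Q·C = 0.162 m³/s × 0.54 g/m³ = 0.0875 g/s.

0.0875 g/s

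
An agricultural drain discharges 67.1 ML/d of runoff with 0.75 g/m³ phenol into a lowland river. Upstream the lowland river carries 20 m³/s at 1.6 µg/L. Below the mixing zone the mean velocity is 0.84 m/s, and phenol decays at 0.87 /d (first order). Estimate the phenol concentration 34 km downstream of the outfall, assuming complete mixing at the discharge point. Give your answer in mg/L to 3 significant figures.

67.1 ML/d = 0.7766 m³/s.
1.6 µg/L = 0.0016 mg/L.
After complete mixing, C₀ = (0.7766·0.75 + 20·0.0016) / 20.78 = 0.02957 mg/L.
Travel time t = 3.4e+04 m / 0.84 m/s = 4.048e+04 s = 0.4685 d.
C = 0.02957·exp(−0.87·0.4685) = 0.02957·0.6653 = 0.01968 mg/L.

0.0197 mg/L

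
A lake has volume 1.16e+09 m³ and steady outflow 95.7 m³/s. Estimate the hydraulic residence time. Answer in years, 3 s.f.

Q = 95.7 m³/s × 3.156e+07 s/yr = 3.02e+09 m³/yr.
Hydraulic residence time τ = V/Q = 1.16e+09/3.02e+09 = 0.3841 yr.

0.384 yr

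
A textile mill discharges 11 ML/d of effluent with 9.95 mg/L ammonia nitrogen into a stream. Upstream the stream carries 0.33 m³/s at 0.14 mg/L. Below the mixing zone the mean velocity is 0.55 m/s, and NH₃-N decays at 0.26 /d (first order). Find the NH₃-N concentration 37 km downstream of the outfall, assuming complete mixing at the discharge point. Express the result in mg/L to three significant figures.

11 ML/d = 0.1273 m³/s.
After complete mixing, C₀ = (0.1273·9.95 + 0.33·0.14) / 0.4573 = 2.871 mg/L.
Travel time t = 3.7e+04 m / 0.55 m/s = 6.727e+04 s = 0.7786 d.
C = 2.871·exp(−0.26·0.7786) = 2.871·0.8167 = 2.345 mg/L.

2.34 mg/L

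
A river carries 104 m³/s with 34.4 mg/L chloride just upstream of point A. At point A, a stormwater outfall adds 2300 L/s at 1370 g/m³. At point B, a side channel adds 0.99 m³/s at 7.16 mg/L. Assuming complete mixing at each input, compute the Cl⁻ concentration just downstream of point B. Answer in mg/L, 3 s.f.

2300 L/s = 2.3 m³/s.
After input A: C = (104·34.4 + 2.3·1370) / 106.3 = 63.3 mg/L.
After input B: C = (106.3·63.3 + 0.99·7.16) / 107.3 = 62.78 mg/L.

62.8 mg/L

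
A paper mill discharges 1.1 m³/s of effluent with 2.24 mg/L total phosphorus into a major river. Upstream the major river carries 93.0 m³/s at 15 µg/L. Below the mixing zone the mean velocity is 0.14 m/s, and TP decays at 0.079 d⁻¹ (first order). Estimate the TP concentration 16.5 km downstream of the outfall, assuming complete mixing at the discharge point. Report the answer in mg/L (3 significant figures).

0.0368 mg/L

15 µg/L = 0.015 mg/L.
After complete mixing, C₀ = (1.1·2.24 + 93·0.015) / 94.1 = 0.04101 mg/L.
Travel time t = 1.65e+04 m / 0.14 m/s = 1.179e+05 s = 1.364 d.
C = 0.04101·exp(−0.079·1.364) = 0.04101·0.8978 = 0.03682 mg/L.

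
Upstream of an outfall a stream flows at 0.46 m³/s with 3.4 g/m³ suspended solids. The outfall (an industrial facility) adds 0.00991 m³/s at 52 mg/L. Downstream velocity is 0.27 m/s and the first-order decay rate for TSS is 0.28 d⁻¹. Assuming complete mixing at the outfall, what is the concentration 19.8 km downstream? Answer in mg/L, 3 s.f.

After complete mixing, C₀ = (0.00991·52 + 0.46·3.4) / 0.4699 = 4.425 mg/L.
Travel time t = 1.98e+04 m / 0.27 m/s = 7.333e+04 s = 0.8488 d.
C = 4.425·exp(−0.28·0.8488) = 4.425·0.7885 = 3.489 mg/L.

3.49 mg/L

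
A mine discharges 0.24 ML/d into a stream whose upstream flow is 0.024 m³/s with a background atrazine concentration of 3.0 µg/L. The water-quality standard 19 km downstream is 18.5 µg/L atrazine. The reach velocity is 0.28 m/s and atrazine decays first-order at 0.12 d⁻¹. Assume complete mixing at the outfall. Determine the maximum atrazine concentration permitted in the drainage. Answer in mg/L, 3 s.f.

0.24 ML/d = 0.002778 m³/s.
3.0 µg/L = 0.003 mg/L.
18.5 µg/L = 0.0185 mg/L.
Travel time to the compliance point: t = 1.9e+04/0.28 = 6.786e+04 s = 0.7854 d; decay factor exp(−0.12·0.7854) = 0.9101.
So the concentration just after mixing may be at most 0.0185/0.9101 = 0.02033 mg/L.
Mass balance: 0.02033·0.02678 = 0.002778·Cₑ + 0.024·0.003.
Cₑ = (0.0005443 − 7.2e-05) / 0.002778 = 0.17 mg/L.

0.170 mg/L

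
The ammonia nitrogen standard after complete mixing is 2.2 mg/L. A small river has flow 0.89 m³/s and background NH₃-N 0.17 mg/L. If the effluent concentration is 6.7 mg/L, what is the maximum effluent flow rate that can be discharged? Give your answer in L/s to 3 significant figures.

Mass balance at complete mixing: C_std·(Q_w + Q_r) = Q_w·C_e + Q_r·C_b.
Rearranging, Q_w = Q_r·(C_std − C_b)/(C_e − C_std) = 0.89·(2.2 − 0.17) / (6.7 − 2.2) = 0.4015 m³/s.
= 401.5 L/s.

401 L/s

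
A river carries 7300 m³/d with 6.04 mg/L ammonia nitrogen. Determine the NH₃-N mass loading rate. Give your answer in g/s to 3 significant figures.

0.510 g/s

7300 m³/d = 0.08449 m³/s.
Mass flux = Q·C = 0.08449 m³/s × 6.04 g/m³ = 0.5103 g/s.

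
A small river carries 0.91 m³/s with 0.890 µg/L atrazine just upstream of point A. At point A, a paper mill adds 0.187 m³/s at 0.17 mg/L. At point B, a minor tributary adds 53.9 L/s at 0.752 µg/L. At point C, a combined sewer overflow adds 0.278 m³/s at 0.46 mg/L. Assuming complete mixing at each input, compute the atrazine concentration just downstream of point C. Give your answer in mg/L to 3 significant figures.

0.112 mg/L

0.890 µg/L = 0.00089 mg/L.
After input A: C = (0.91·0.00089 + 0.187·0.17) / 1.097 = 0.02972 mg/L.
53.9 L/s = 0.0539 m³/s.
0.752 µg/L = 0.000752 mg/L.
After input B: C = (1.097·0.02972 + 0.0539·0.000752) / 1.151 = 0.02836 mg/L.
After input C: C = (1.151·0.02836 + 0.278·0.46) / 1.429 = 0.1123 mg/L.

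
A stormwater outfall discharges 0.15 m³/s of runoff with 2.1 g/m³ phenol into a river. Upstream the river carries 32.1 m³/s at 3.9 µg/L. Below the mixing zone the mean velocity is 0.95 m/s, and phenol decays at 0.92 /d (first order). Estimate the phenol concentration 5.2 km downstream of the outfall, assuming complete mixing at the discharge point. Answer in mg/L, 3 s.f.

3.9 µg/L = 0.0039 mg/L.
After complete mixing, C₀ = (0.15·2.1 + 32.1·0.0039) / 32.25 = 0.01365 mg/L.
Travel time t = 5200 m / 0.95 m/s = 5474 s = 0.06335 d.
C = 0.01365·exp(−0.92·0.06335) = 0.01365·0.9434 = 0.01288 mg/L.

0.0129 mg/L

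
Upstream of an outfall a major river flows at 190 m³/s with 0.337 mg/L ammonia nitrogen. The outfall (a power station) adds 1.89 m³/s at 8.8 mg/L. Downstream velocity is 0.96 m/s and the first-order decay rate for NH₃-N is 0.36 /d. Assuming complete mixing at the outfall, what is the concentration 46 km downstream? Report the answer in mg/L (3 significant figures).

After complete mixing, C₀ = (1.89·8.8 + 190·0.337) / 191.9 = 0.4204 mg/L.
Travel time t = 4.6e+04 m / 0.96 m/s = 4.792e+04 s = 0.5546 d.
C = 0.4204·exp(−0.36·0.5546) = 0.4204·0.819 = 0.3443 mg/L.

0.344 mg/L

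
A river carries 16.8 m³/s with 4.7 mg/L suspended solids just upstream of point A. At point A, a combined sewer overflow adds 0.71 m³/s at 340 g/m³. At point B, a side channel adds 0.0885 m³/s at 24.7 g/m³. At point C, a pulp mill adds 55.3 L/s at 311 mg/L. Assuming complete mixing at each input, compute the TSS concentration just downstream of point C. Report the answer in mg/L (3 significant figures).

19.2 mg/L

After input A: C = (16.8·4.7 + 0.71·340) / 17.51 = 18.3 mg/L.
After input B: C = (17.51·18.3 + 0.0885·24.7) / 17.6 = 18.33 mg/L.
55.3 L/s = 0.0553 m³/s.
After input C: C = (17.6·18.33 + 0.0553·311) / 17.65 = 19.24 mg/L.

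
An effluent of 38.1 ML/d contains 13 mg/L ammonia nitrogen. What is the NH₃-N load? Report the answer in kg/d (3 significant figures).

38.1 ML/d = 0.441 m³/s.
Mass flux = Q·C = 0.441 m³/s × 13 g/m³ = 5.733 g/s.
= 5.733 g/s × 86.4 = 495.3 kg/d.

495 kg/d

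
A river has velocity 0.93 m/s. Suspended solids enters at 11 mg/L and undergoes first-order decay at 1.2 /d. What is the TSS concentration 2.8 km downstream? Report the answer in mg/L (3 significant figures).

Travel time t = 2.8 km / 0.93 m/s = 2800/0.93 = 3011 s = 0.03485 d.
First-order decay: C = 11·exp(−1.2·0.03485) = 11·0.959 = 10.55 mg/L.

10.5 mg/L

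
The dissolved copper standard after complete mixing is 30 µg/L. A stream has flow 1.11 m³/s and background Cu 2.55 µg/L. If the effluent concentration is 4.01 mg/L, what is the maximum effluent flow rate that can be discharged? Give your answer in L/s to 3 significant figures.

7.66 L/s

2.55 µg/L = 0.00255 mg/L.
30 µg/L = 0.03 mg/L.
Mass balance at complete mixing: C_std·(Q_w + Q_r) = Q_w·C_e + Q_r·C_b.
Rearranging, Q_w = Q_r·(C_std − C_b)/(C_e − C_std) = 1.11·(0.03 − 0.00255) / (4.01 − 0.03) = 0.007656 m³/s.
= 7.656 L/s.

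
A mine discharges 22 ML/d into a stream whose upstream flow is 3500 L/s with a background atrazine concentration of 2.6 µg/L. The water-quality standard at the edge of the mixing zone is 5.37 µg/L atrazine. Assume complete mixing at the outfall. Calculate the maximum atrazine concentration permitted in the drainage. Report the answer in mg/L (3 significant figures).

22 ML/d = 0.2546 m³/s.
3500 L/s = 3.5 m³/s.
2.6 µg/L = 0.0026 mg/L.
5.37 µg/L = 0.00537 mg/L.
Mass balance: 0.00537·3.755 = 0.2546·Cₑ + 3.5·0.0026.
Cₑ = (0.02016 − 0.0091) / 0.2546 = 0.04344 mg/L.

0.0434 mg/L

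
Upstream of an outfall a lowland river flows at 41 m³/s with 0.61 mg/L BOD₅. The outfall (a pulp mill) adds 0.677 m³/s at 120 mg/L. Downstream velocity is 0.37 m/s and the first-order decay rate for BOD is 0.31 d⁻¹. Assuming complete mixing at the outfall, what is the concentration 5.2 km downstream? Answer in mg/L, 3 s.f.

2.42 mg/L

After complete mixing, C₀ = (0.677·120 + 41·0.61) / 41.68 = 2.549 mg/L.
Travel time t = 5200 m / 0.37 m/s = 1.405e+04 s = 0.1627 d.
C = 2.549·exp(−0.31·0.1627) = 2.549·0.9508 = 2.424 mg/L.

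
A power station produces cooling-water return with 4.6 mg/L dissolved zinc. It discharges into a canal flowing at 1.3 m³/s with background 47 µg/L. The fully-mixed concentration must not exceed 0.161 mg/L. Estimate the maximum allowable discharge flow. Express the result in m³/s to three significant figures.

47 µg/L = 0.047 mg/L.
Mass balance at complete mixing: C_std·(Q_w + Q_r) = Q_w·C_e + Q_r·C_b.
Rearranging, Q_w = Q_r·(C_std − C_b)/(C_e − C_std) = 1.3·(0.161 − 0.047) / (4.6 − 0.161) = 0.03339 m³/s.

0.0334 m³/s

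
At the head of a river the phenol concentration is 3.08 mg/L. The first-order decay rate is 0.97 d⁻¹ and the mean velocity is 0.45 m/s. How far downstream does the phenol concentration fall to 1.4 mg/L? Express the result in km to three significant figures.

31.6 km

From C = C₀·e^(−kt), t = ln(C₀/C)/k = ln(3.08/1.4)/0.97 = 0.7885/0.97 = 0.8128 d.
Distance = v·t = 0.45 m/s × 7.023e+04 s = 3.16e+04 m = 31.6 km.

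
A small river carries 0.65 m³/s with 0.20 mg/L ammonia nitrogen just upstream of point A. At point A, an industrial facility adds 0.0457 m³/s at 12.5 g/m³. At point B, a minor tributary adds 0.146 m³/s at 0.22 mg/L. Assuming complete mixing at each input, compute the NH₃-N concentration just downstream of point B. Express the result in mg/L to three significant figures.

0.871 mg/L

After input A: C = (0.65·0.2 + 0.0457·12.5) / 0.6957 = 1.008 mg/L.
After input B: C = (0.6957·1.008 + 0.146·0.22) / 0.8417 = 0.8713 mg/L.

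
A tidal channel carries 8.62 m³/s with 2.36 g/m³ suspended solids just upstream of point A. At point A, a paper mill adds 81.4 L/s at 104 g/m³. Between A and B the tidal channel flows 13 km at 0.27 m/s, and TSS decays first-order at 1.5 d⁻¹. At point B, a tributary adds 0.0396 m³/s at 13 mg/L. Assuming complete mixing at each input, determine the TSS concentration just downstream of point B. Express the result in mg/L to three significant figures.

81.4 L/s = 0.0814 m³/s.
After input A: C = (8.62·2.36 + 0.0814·104) / 8.701 = 3.311 mg/L.
Over the 13 km reach to input B (t = 4.815e+04 s = 0.5573 d), decay gives C = 3.311·exp(−1.5·0.5573) = 1.435 mg/L.
After input B: C = (8.701·1.435 + 0.0396·13) / 8.741 = 1.488 mg/L.

1.49 mg/L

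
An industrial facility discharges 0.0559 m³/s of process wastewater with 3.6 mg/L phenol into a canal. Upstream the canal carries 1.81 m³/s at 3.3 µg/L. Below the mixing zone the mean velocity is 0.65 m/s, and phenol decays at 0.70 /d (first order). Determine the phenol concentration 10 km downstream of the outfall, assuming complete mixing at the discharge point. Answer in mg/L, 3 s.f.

0.0980 mg/L

3.3 µg/L = 0.0033 mg/L.
After complete mixing, C₀ = (0.0559·3.6 + 1.81·0.0033) / 1.866 = 0.1111 mg/L.
Travel time t = 1e+04 m / 0.65 m/s = 1.538e+04 s = 0.1781 d.
C = 0.1111·exp(−0.70·0.1781) = 0.1111·0.8828 = 0.09804 mg/L.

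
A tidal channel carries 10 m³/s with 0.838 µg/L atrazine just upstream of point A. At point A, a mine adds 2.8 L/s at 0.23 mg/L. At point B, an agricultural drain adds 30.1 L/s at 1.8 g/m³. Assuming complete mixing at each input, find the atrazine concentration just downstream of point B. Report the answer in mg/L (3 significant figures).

0.00630 mg/L

0.838 µg/L = 0.000838 mg/L.
2.8 L/s = 0.0028 m³/s.
After input A: C = (10·0.000838 + 0.0028·0.23) / 10 = 0.0009021 mg/L.
30.1 L/s = 0.0301 m³/s.
After input B: C = (10·0.0009021 + 0.0301·1.8) / 10.03 = 0.0063 mg/L.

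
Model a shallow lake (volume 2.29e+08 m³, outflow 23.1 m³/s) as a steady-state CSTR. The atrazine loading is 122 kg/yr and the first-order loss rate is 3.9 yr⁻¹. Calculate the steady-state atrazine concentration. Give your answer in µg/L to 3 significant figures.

Outflow Q = 23.1 m³/s × 3.156e+07 s/yr = 7.29e+08 m³/yr.
Steady-state CSTR mass balance: W = Q·C + k·V·C, so C = W/(Q + kV).
Q + kV = 7.29e+08 + 3.9·2.29e+08 = 1.622e+09 m³/yr.
C = 122/1.622e+09 = 7.521e-08 kg/m³ = 7.521e-05 mg/L = 0.07521 µg/L.

0.0752 µg/L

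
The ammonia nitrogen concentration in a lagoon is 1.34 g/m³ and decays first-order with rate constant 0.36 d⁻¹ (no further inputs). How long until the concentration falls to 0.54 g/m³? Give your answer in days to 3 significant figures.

t = ln(C₀/C)/k = ln(1.34/0.54)/0.36 = 0.9089/0.36 = 2.525 d.

2.52 d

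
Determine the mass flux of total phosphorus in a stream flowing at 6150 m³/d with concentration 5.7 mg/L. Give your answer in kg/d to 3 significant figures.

6150 m³/d = 0.07118 m³/s.
Mass flux = Q·C = 0.07118 m³/s × 5.7 g/m³ = 0.4057 g/s.
= 0.4057 g/s × 86.4 = 35.05 kg/d.

35.1 kg/d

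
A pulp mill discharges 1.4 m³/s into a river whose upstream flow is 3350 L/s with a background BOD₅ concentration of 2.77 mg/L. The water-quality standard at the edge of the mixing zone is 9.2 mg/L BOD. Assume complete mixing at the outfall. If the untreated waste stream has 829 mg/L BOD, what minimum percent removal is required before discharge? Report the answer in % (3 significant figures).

3350 L/s = 3.35 m³/s.
Mass balance: 9.2·4.75 = 1.4·Cₑ + 3.35·2.77.
Cₑ = (43.7 − 9.28) / 1.4 = 24.59 mg/L.
Required removal = 1 − 24.59/829 = 97.03 %.

97.0 %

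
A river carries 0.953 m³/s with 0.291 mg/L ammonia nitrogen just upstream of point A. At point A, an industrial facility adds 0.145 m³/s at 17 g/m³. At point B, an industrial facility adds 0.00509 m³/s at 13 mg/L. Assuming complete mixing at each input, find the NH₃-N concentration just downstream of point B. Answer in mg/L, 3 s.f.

After input A: C = (0.953·0.291 + 0.145·17) / 1.098 = 2.498 mg/L.
After input B: C = (1.098·2.498 + 0.00509·13) / 1.103 = 2.546 mg/L.

2.55 mg/L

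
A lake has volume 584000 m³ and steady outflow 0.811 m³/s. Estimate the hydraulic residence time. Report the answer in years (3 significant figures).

Q = 0.811 m³/s × 3.156e+07 s/yr = 2.559e+07 m³/yr.
Hydraulic residence time τ = V/Q = 584000/2.559e+07 = 0.02282 yr.

0.0228 yr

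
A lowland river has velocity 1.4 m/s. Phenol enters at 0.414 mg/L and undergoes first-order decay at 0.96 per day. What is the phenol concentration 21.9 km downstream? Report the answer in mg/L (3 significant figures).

0.348 mg/L

Travel time t = 21.9 km / 1.4 m/s = 2.19e+04/1.4 = 1.564e+04 s = 0.1811 d.
First-order decay: C = 0.414·exp(−0.96·0.1811) = 0.414·0.8405 = 0.3479 mg/L.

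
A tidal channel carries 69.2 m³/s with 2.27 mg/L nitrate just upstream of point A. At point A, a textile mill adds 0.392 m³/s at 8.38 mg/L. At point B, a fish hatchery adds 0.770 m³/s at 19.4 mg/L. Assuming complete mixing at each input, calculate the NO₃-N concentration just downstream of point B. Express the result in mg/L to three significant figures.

2.49 mg/L

After input A: C = (69.2·2.27 + 0.392·8.38) / 69.59 = 2.304 mg/L.
After input B: C = (69.59·2.304 + 0.77·19.4) / 70.36 = 2.492 mg/L.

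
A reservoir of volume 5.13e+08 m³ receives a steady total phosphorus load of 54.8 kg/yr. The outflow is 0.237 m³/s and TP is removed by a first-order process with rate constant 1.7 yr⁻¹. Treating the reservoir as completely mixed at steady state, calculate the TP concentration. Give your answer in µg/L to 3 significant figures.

Outflow Q = 0.237 m³/s × 3.156e+07 s/yr = 7.479e+06 m³/yr.
Steady-state CSTR mass balance: W = Q·C + k·V·C, so C = W/(Q + kV).
Q + kV = 7.479e+06 + 1.7·5.13e+08 = 8.796e+08 m³/yr.
C = 54.8/8.796e+08 = 6.23e-08 kg/m³ = 6.23e-05 mg/L = 0.0623 µg/L.

0.0623 µg/L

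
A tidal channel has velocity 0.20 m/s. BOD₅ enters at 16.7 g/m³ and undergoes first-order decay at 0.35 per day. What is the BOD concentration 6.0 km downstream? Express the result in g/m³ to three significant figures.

14.8 g/m³

Travel time t = 6.0 km / 0.20 m/s = 6000/0.20 = 3e+04 s = 0.3472 d.
First-order decay: C = 16.7·exp(−0.35·0.3472) = 16.7·0.8856 = 14.79 g/m³.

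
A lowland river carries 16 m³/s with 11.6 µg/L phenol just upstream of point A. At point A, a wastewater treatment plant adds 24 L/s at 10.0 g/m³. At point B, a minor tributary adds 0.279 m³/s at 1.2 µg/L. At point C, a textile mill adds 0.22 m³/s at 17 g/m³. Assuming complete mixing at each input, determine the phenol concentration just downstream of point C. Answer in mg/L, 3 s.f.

0.252 mg/L

11.6 µg/L = 0.0116 mg/L.
24 L/s = 0.024 m³/s.
After input A: C = (16·0.0116 + 0.024·10) / 16.02 = 0.02656 mg/L.
1.2 µg/L = 0.0012 mg/L.
After input B: C = (16.02·0.02656 + 0.279·0.0012) / 16.3 = 0.02613 mg/L.
After input C: C = (16.3·0.02613 + 0.22·17) / 16.52 = 0.2521 mg/L.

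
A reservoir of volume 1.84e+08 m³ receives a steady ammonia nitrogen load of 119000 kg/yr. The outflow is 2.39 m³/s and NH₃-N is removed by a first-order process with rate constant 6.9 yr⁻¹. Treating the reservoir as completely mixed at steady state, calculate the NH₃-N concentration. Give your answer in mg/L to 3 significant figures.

Outflow Q = 2.39 m³/s × 3.156e+07 s/yr = 7.542e+07 m³/yr.
Steady-state CSTR mass balance: W = Q·C + k·V·C, so C = W/(Q + kV).
Q + kV = 7.542e+07 + 6.9·1.84e+08 = 1.345e+09 m³/yr.
C = 119000/1.345e+09 = 8.847e-05 kg/m³ = 0.08847 mg/L.

0.0885 mg/L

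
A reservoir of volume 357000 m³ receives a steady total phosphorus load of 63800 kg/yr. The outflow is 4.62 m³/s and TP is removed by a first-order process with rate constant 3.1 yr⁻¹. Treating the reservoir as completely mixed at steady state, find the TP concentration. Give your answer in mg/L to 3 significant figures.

0.434 mg/L

Outflow Q = 4.62 m³/s × 3.156e+07 s/yr = 1.458e+08 m³/yr.
Steady-state CSTR mass balance: W = Q·C + k·V·C, so C = W/(Q + kV).
Q + kV = 1.458e+08 + 3.1·357000 = 1.469e+08 m³/yr.
C = 63800/1.469e+08 = 0.0004343 kg/m³ = 0.4343 mg/L.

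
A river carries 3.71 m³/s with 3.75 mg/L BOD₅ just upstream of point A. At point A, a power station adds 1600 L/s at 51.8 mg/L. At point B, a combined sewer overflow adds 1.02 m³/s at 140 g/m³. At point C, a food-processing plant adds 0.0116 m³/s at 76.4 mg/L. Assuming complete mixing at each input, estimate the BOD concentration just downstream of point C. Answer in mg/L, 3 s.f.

37.9 mg/L

1600 L/s = 1.6 m³/s.
After input A: C = (3.71·3.75 + 1.6·51.8) / 5.31 = 18.23 mg/L.
After input B: C = (5.31·18.23 + 1.02·140) / 6.33 = 37.85 mg/L.
After input C: C = (6.33·37.85 + 0.0116·76.4) / 6.342 = 37.92 mg/L.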